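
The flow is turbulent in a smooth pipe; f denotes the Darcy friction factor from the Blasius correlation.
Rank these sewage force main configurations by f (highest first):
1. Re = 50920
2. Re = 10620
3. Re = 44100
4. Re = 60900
Case 1: f = 0.02104
Case 2: f = 0.03113
Case 3: f = 0.02181
Case 4: f = 0.02012
Ranking (highest first): 2, 3, 1, 4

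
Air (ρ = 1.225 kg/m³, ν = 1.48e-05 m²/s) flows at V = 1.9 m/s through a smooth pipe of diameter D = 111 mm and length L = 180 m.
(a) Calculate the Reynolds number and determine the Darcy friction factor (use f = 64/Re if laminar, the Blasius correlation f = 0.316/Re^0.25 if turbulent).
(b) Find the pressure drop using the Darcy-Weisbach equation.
(a) Re = V·D/ν = 1.9·0.111/1.48e-05 = 14250 → turbulent (Re > 4000); f = 0.316/Re^0.25 = 0.316/14250^0.25 = 0.028922
(b) Darcy-Weisbach: ΔP = f·(L/D)·½ρV²/1000 = 0.028922·(180/0.111)·½·1.225·1.9²/1000 = 0.1037 kPa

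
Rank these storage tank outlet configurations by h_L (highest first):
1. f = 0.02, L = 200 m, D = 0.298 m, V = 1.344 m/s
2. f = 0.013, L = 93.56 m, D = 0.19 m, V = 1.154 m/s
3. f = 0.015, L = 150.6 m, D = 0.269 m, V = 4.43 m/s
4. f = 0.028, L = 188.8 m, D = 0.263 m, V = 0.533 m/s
Case 1: h_L = 1.236 m
Case 2: h_L = 0.4345 m
Case 3: h_L = 8.4 m
Case 4: h_L = 0.291 m
Ranking (highest first): 3, 1, 2, 4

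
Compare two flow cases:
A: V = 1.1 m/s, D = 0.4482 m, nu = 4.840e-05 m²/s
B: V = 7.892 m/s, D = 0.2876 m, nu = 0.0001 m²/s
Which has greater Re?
Re(A) = 10186, Re(B) = 22697. Answer: B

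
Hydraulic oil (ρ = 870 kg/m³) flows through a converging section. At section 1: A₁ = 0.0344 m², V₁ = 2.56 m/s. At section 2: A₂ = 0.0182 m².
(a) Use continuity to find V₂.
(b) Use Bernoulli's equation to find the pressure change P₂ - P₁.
(a) Continuity: A₁V₁=A₂V₂ -> V₂=A₁V₁/A₂=0.0344*2.56/0.0182=4.84 m/s
(b) Bernoulli: P₂-P₁=0.5*rho*(V₁^2-V₂^2)/1000=0.5*870*(2.56^2-4.84^2)/1000=-7.339 kPa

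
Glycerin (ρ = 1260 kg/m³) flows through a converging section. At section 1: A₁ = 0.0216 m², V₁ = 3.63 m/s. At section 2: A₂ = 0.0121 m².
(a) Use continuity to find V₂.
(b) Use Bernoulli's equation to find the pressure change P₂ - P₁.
(a) Continuity: A₁V₁=A₂V₂ -> V₂=A₁V₁/A₂=0.0216*3.63/0.0121=6.48 m/s
(b) Bernoulli: P₂-P₁=0.5*rho*(V₁^2-V₂^2)/1000=0.5*1260*(3.63^2-6.48^2)/1000=-18.15 kPa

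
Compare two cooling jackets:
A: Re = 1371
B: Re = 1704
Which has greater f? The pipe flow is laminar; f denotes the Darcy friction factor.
f(A) = 0.04668, f(B) = 0.03756. Answer: A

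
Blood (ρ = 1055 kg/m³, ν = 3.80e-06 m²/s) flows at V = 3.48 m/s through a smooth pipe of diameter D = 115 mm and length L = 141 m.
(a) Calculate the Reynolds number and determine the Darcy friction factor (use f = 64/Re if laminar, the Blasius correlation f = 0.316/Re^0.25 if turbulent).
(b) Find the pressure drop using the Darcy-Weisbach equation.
(a) Re = V·D/ν = 3.48·0.115/3.80e-06 = 105320 → turbulent (Re > 4000); f = 0.316/Re^0.25 = 0.316/105320^0.25 = 0.017541 (Blasius is strictly valid for Re ≲ 1e5; used here as the smooth-pipe estimate the problem specifies)
(b) Darcy-Weisbach: ΔP = f·(L/D)·½ρV²/1000 = 0.017541·(141/0.115)·½·1055·3.48²/1000 = 137.4 kPa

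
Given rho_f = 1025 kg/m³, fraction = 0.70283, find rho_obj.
Formula: f_{sub} = \frac{\rho_{obj}}{\rho_f}
Substituting knowns: 0.70283 = rho_obj/1025
Solving for rho_obj: rho_obj = 0.70283·1025 = 720.4 kg/m³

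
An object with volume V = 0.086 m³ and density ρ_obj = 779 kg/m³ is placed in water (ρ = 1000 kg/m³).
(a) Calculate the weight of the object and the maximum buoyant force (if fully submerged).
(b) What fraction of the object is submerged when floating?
(a) W=rho_obj*g*V=779*9.81*0.086=657.2 N; F_B(max)=rho*g*V=1000*9.81*0.086=843.7 N
(b) Floating fraction=rho_obj/rho=779/1000=0.779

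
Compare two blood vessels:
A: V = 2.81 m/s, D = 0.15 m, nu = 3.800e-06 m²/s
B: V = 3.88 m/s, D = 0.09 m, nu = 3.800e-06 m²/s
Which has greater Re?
Re(A) = 110921, Re(B) = 91895. Answer: A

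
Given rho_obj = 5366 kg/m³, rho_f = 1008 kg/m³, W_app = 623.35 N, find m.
Formula: W_{app} = mg\left(1 - \frac{\rho_f}{\rho_{obj}}\right)
Substituting knowns: 623.35 = m·9.81·(1 − 1008/5366)
Solving for m: m = 623.35/(9.81·(1 − 1008/5366)) = 78.24 kg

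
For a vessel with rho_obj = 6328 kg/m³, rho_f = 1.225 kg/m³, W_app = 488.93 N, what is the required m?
Formula: W_{app} = mg\left(1 - \frac{\rho_f}{\rho_{obj}}\right)
Substituting knowns: 488.93 = m·9.81·(1 − 1.225/6328)
Solving for m: m = 488.93/(9.81·(1 − 1.225/6328)) = 49.85 kg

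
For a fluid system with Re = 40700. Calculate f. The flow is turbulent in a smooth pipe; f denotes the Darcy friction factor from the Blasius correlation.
Formula: f = \frac{0.316}{Re^{0.25}}
f = 0.316/40700^0.25 = 0.02225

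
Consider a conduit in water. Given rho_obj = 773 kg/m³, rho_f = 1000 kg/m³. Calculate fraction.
Formula: f_{sub} = \frac{\rho_{obj}}{\rho_f}
fraction = 773/1000 = 0.773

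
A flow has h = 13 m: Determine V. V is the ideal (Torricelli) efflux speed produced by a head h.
Formula: V = \sqrt{2 g h}
V = √(2·9.81·13) = 15.97 m/s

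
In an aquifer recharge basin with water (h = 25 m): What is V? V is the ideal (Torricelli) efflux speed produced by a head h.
Formula: V = \sqrt{2 g h}
V = √(2·9.81·25) = 22.15 m/s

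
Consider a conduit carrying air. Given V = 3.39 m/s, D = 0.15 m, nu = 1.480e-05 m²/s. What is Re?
Formula: Re = \frac{V D}{\nu}
Re = 3.39·0.15/1.480e-05 = 34358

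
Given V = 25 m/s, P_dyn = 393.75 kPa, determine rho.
Formula: P_{dyn} = \frac{1}{2} \rho V^2
Substituting knowns: 393.75 = 0.5·rho·25²/1000
Solving for rho: rho = 2·(393.75·1000)/25² = 1260 kg/m³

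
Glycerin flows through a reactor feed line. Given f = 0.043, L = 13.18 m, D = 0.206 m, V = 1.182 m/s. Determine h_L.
Formula: h_L = f \frac{L}{D} \frac{V^2}{2g}
h_L = 0.043·(13.18/0.206)·1.182²/(2·9.81) = 0.1959 m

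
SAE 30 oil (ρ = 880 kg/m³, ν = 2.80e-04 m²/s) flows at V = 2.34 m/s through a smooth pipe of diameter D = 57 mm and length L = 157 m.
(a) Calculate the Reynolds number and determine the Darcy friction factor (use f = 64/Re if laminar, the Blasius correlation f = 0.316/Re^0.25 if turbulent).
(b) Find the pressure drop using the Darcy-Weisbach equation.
(a) Re = V·D/ν = 2.34·0.057/2.80e-04 = 476.36 → laminar (Re < 2300); f = 64/Re = 64/476.36 = 0.13435
(b) Darcy-Weisbach: ΔP = f·(L/D)·½ρV²/1000 = 0.13435·(157/0.057)·½·880·2.34²/1000 = 891.6 kPa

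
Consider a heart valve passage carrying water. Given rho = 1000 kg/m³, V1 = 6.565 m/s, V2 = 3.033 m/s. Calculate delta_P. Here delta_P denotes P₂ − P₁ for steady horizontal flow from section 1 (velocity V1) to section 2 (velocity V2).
Formula: \Delta P = \frac{1}{2} \rho (V_1^2 - V_2^2)
delta_P = 0.5·1000·(6.565² − 3.033²)/1000 = 16.95 kPa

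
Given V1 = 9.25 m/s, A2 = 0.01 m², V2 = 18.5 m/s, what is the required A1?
Formula: V_2 = \frac{A_1 V_1}{A_2}
Substituting knowns: 18.5 = A1·9.25/0.01
Solving for A1: A1 = 18.5·0.01/9.25 = 0.02 m²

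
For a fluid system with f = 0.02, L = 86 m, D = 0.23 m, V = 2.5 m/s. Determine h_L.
Formula: h_L = f \frac{L}{D} \frac{V^2}{2g}
h_L = 0.02·(86/0.23)·2.5²/(2·9.81) = 2.382 m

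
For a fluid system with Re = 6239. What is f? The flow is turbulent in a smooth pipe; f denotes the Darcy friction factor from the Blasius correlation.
Formula: f = \frac{0.316}{Re^{0.25}}
f = 0.316/6239^0.25 = 0.03556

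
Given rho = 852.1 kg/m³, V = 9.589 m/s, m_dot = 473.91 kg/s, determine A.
Formula: \dot{m} = \rho A V
Substituting knowns: 473.91 = 852.1·A·9.589
Solving for A: A = 473.91/(852.1·9.589) = 0.058 m²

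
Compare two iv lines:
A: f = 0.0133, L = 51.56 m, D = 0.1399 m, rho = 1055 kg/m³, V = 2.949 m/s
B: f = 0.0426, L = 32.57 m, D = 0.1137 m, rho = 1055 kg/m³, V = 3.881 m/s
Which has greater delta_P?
delta_P(A) = 22.49 kPa, delta_P(B) = 96.96 kPa. Answer: B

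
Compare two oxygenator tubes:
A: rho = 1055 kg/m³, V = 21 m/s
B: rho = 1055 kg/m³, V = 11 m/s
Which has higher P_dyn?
P_dyn(A) = 232.6 kPa, P_dyn(B) = 63.83 kPa. Answer: A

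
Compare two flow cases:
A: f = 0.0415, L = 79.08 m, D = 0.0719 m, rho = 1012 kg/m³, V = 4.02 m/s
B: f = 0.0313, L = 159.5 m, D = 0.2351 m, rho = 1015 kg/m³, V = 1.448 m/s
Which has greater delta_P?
delta_P(A) = 373.2 kPa, delta_P(B) = 22.6 kPa. Answer: A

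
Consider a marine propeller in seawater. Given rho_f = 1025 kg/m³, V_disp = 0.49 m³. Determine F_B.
Formula: F_B = \rho_f g V_{disp}
F_B = 1025·9.81·0.49 = 4927 N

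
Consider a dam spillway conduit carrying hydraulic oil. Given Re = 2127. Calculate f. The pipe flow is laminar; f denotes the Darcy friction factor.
Formula: f = \frac{64}{Re}
f = 64/2127 = 0.03009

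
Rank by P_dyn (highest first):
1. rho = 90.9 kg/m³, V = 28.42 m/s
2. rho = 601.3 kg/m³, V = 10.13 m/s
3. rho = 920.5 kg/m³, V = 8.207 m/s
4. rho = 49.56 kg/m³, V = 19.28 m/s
Case 1: P_dyn = 36.71 kPa
Case 2: P_dyn = 30.85 kPa
Case 3: P_dyn = 31 kPa
Case 4: P_dyn = 9.211 kPa
Ranking (highest first): 1, 3, 2, 4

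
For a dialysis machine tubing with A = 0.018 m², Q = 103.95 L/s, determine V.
Formula: Q = A V
Substituting knowns: 103.95 = 0.018·V·1000
Solving for V: V = (103.95/1000)/0.018 = 5.775 m/s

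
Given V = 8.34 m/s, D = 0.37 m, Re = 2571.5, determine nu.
Formula: Re = \frac{V D}{\nu}
Substituting knowns: 2571.5 = 8.34·0.37/nu
Solving for nu: nu = 8.34·0.37/2571.5 = 0.0012 m²/s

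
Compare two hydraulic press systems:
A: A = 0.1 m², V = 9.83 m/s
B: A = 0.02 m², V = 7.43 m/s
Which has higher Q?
Q(A) = 983 L/s, Q(B) = 148.6 L/s. Answer: A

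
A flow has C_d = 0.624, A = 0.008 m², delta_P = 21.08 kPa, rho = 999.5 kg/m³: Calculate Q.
Formula: Q = C_d A \sqrt{\frac{2 \Delta P}{\rho}}
Q = 0.624·0.008·√(2·(21.08·1000)/999.5)·1000 = 32.42 L/s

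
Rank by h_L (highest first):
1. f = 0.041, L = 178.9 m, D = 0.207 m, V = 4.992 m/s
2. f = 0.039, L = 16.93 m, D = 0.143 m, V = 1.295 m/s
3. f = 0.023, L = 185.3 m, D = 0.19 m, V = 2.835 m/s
Case 1: h_L = 45.01 m
Case 2: h_L = 0.3947 m
Case 3: h_L = 9.189 m
Ranking (highest first): 1, 3, 2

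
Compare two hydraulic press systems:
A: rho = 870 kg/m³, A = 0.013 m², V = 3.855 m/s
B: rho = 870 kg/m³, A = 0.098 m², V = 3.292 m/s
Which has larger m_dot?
m_dot(A) = 43.6 kg/s, m_dot(B) = 280.7 kg/s. Answer: B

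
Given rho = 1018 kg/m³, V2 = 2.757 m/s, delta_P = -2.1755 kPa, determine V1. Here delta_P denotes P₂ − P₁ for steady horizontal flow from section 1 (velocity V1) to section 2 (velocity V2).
Formula: \Delta P = \frac{1}{2} \rho (V_1^2 - V_2^2)
Substituting knowns: -2.1755 = 0.5·1018·(V1² − 2.757²)/1000
Solving for V1: V1 = √(2.757² + 2·(-2.1755·1000)/1018) = 1.824 m/s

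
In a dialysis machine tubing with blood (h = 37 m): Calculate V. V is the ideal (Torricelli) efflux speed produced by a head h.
Formula: V = \sqrt{2 g h}
V = √(2·9.81·37) = 26.94 m/s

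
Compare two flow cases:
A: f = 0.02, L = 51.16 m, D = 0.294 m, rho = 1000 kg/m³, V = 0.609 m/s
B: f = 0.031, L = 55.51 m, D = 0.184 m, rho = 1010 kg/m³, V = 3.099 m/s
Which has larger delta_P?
delta_P(A) = 0.6454 kPa, delta_P(B) = 45.36 kPa. Answer: B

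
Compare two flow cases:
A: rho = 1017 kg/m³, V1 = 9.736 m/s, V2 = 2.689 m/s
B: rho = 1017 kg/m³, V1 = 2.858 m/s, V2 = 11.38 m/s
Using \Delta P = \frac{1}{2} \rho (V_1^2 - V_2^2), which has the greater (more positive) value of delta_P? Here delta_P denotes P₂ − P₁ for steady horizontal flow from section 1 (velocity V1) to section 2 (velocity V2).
delta_P(A) = 44.52 kPa, delta_P(B) = -61.7 kPa. Answer: A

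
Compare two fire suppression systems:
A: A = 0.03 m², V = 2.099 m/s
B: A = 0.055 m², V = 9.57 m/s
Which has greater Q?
Q(A) = 62.97 L/s, Q(B) = 526.4 L/s. Answer: B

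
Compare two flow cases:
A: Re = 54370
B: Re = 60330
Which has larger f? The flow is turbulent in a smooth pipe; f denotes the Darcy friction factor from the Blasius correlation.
f(A) = 0.02069, f(B) = 0.02016. Answer: A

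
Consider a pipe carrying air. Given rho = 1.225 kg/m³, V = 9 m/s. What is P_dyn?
Formula: P_{dyn} = \frac{1}{2} \rho V^2
P_dyn = 0.5·1.225·9²/1000 = 0.04961 kPa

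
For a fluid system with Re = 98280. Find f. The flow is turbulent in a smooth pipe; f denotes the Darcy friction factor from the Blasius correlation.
Formula: f = \frac{0.316}{Re^{0.25}}
f = 0.316/98280^0.25 = 0.01785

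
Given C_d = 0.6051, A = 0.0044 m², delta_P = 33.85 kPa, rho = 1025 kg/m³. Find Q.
Formula: Q = C_d A \sqrt{\frac{2 \Delta P}{\rho}}
Q = 0.6051·0.0044·√(2·(33.85·1000)/1025)·1000 = 21.64 L/s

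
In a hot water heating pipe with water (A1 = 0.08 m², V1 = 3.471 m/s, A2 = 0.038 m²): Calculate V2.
Formula: V_2 = \frac{A_1 V_1}{A_2}
V2 = 0.08·3.471/0.038 = 7.307 m/s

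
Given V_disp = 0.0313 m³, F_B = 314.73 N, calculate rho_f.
Formula: F_B = \rho_f g V_{disp}
Substituting knowns: 314.73 = rho_f·9.81·0.0313
Solving for rho_f: rho_f = 314.73/(9.81·0.0313) = 1025 kg/m³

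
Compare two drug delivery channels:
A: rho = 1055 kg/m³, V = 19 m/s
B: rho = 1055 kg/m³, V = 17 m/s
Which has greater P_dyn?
P_dyn(A) = 190.4 kPa, P_dyn(B) = 152.4 kPa. Answer: A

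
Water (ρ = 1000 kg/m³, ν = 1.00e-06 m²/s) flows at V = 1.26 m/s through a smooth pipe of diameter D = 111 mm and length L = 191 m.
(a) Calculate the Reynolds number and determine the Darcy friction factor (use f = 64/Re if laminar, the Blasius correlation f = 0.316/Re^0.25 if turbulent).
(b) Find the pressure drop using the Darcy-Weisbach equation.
(a) Re = V·D/ν = 1.26·0.111/1.00e-06 = 139860 → turbulent (Re > 4000); f = 0.316/Re^0.25 = 0.316/139860^0.25 = 0.01634 (Blasius is strictly valid for Re ≲ 1e5; used here as the smooth-pipe estimate the problem specifies)
(b) Darcy-Weisbach: ΔP = f·(L/D)·½ρV²/1000 = 0.01634·(191/0.111)·½·1000·1.26²/1000 = 22.32 kPa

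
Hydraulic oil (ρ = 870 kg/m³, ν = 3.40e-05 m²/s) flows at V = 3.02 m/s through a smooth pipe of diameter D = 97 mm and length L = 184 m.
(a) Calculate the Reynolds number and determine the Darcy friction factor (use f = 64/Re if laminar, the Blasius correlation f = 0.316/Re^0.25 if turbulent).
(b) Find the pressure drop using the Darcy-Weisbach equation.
(a) Re = V·D/ν = 3.02·0.097/3.40e-05 = 8615.9 → turbulent (Re > 4000); f = 0.316/Re^0.25 = 0.316/8615.9^0.25 = 0.032799
(b) Darcy-Weisbach: ΔP = f·(L/D)·½ρV²/1000 = 0.032799·(184/0.097)·½·870·3.02²/1000 = 246.8 kPa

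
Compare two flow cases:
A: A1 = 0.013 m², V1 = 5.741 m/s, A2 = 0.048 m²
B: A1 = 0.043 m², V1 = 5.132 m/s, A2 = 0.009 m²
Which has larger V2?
V2(A) = 1.555 m/s, V2(B) = 24.52 m/s. Answer: B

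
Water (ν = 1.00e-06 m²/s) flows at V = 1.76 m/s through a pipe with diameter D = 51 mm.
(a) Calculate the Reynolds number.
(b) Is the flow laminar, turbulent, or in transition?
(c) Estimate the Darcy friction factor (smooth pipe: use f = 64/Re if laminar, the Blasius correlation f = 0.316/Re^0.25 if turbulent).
(a) Re = V·D/ν = 1.76·0.051/1.00e-06 = 89760
(b) Flow regime: turbulent (Re > 4000)
(c) Friction factor: f = 0.316/Re^0.25 = 0.316/89760^0.25 = 0.01826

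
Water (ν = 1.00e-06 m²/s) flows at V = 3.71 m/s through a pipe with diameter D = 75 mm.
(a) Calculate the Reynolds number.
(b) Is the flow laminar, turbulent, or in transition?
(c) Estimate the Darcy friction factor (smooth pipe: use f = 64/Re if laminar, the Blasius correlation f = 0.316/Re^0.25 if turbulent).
(a) Re = V·D/ν = 3.71·0.075/1.00e-06 = 278250
(b) Flow regime: turbulent (Re > 4000)
(c) Friction factor: f = 0.316/Re^0.25 = 0.316/278250^0.25 = 0.01376 (Blasius is strictly valid for Re ≲ 1e5; used here as the smooth-pipe estimate the problem specifies)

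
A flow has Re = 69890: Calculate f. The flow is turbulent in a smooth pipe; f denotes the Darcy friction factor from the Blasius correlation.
Formula: f = \frac{0.316}{Re^{0.25}}
f = 0.316/69890^0.25 = 0.01943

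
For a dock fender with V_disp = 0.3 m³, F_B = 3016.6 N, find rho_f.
Formula: F_B = \rho_f g V_{disp}
Substituting knowns: 3016.6 = rho_f·9.81·0.3
Solving for rho_f: rho_f = 3016.6/(9.81·0.3) = 1025 kg/m³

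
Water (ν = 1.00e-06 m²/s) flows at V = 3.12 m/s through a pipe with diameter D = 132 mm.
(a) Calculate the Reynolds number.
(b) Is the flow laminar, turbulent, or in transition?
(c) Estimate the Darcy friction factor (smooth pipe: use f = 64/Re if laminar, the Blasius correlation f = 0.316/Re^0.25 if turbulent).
(a) Re = V·D/ν = 3.12·0.132/1.00e-06 = 411840
(b) Flow regime: turbulent (Re > 4000)
(c) Friction factor: f = 0.316/Re^0.25 = 0.316/411840^0.25 = 0.01247 (Blasius is strictly valid for Re ≲ 1e5; used here as the smooth-pipe estimate the problem specifies)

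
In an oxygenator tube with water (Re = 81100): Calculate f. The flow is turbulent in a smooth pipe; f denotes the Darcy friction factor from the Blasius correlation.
Formula: f = \frac{0.316}{Re^{0.25}}
f = 0.316/81100^0.25 = 0.01873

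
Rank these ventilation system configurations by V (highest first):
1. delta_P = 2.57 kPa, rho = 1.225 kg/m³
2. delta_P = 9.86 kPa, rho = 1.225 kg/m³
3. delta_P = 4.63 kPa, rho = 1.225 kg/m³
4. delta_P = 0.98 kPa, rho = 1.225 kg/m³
Case 1: V = 64.78 m/s
Case 2: V = 126.9 m/s
Case 3: V = 86.94 m/s
Case 4: V = 40 m/s
Ranking (highest first): 2, 3, 1, 4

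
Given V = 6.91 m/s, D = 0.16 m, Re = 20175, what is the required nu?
Formula: Re = \frac{V D}{\nu}
Substituting knowns: 20175 = 6.91·0.16/nu
Solving for nu: nu = 6.91·0.16/20175 = 5.480e-05 m²/s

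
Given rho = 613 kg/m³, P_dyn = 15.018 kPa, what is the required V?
Formula: P_{dyn} = \frac{1}{2} \rho V^2
Substituting knowns: 15.018 = 0.5·613·V²/1000
Solving for V: V = √(2·(15.018·1000)/613) = 7 m/s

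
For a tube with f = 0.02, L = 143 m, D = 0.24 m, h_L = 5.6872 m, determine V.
Formula: h_L = f \frac{L}{D} \frac{V^2}{2g}
Substituting knowns: 5.6872 = 0.02·(143/0.24)·V²/(2·9.81)
Solving for V: V = √(5.6872·2·9.81/(0.02·(143/0.24))) = 3.06 m/s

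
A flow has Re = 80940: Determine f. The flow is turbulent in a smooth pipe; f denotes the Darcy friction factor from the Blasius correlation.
Formula: f = \frac{0.316}{Re^{0.25}}
f = 0.316/80940^0.25 = 0.01873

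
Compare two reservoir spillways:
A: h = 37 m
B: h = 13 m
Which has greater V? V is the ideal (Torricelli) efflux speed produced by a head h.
V(A) = 26.94 m/s, V(B) = 15.97 m/s. Answer: A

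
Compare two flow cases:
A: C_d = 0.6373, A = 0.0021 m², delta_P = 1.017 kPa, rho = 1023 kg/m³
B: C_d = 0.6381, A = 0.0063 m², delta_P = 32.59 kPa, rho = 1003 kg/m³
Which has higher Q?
Q(A) = 1.887 L/s, Q(B) = 32.41 L/s. Answer: B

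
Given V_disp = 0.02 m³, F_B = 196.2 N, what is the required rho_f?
Formula: F_B = \rho_f g V_{disp}
Substituting knowns: 196.2 = rho_f·9.81·0.02
Solving for rho_f: rho_f = 196.2/(9.81·0.02) = 1000 kg/m³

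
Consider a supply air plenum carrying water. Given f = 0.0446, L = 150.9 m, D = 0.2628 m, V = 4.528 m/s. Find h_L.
Formula: h_L = f \frac{L}{D} \frac{V^2}{2g}
h_L = 0.0446·(150.9/0.2628)·4.528²/(2·9.81) = 26.76 m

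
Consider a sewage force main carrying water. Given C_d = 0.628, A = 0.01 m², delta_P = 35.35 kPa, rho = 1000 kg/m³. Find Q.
Formula: Q = C_d A \sqrt{\frac{2 \Delta P}{\rho}}
Q = 0.628·0.01·√(2·(35.35·1000)/1000)·1000 = 52.8 L/s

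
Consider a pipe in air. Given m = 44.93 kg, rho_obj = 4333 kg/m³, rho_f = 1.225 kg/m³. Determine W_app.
Formula: W_{app} = mg\left(1 - \frac{\rho_f}{\rho_{obj}}\right)
W_app = 44.93·9.81·(1 − 1.225/4333) = 440.6 N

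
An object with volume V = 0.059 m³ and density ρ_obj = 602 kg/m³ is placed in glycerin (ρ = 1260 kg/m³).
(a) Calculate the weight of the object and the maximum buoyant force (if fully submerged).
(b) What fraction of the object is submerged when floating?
(a) W=rho_obj*g*V=602*9.81*0.059=348.4 N; F_B(max)=rho*g*V=1260*9.81*0.059=729.3 N
(b) Floating fraction=rho_obj/rho=602/1260=0.478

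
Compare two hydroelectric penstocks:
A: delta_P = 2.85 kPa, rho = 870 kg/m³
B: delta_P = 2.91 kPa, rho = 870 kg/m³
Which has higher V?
V(A) = 2.56 m/s, V(B) = 2.586 m/s. Answer: B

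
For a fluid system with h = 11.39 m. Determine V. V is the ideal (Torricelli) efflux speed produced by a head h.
Formula: V = \sqrt{2 g h}
V = √(2·9.81·11.39) = 14.95 m/s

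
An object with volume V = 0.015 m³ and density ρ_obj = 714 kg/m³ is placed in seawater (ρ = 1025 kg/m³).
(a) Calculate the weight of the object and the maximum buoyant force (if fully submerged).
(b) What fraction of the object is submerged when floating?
(a) W=rho_obj*g*V=714*9.81*0.015=105.1 N; F_B(max)=rho*g*V=1025*9.81*0.015=150.8 N
(b) Floating fraction=rho_obj/rho=714/1025=0.697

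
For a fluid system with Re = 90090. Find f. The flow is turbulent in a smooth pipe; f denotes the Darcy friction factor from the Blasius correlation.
Formula: f = \frac{0.316}{Re^{0.25}}
f = 0.316/90090^0.25 = 0.01824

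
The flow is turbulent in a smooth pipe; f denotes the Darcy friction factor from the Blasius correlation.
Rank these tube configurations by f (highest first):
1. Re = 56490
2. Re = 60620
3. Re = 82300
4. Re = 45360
Case 1: f = 0.0205
Case 2: f = 0.02014
Case 3: f = 0.01866
Case 4: f = 0.02165
Ranking (highest first): 4, 1, 2, 3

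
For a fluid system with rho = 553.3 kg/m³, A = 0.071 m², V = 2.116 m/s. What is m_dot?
Formula: \dot{m} = \rho A V
m_dot = 553.3·0.071·2.116 = 83.13 kg/s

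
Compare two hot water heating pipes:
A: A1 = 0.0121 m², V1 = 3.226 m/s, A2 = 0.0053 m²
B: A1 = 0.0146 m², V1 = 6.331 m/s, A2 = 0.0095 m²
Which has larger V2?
V2(A) = 7.365 m/s, V2(B) = 9.73 m/s. Answer: B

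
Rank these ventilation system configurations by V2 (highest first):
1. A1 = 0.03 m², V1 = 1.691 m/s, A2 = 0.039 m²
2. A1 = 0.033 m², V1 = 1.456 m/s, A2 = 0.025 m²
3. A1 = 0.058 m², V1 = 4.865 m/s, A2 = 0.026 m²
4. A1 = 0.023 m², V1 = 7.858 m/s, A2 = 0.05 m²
Case 1: V2 = 1.301 m/s
Case 2: V2 = 1.922 m/s
Case 3: V2 = 10.85 m/s
Case 4: V2 = 3.615 m/s
Ranking (highest first): 3, 4, 2, 1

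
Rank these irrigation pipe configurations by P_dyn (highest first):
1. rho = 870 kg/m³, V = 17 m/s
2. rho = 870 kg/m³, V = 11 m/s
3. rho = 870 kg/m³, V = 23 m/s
Case 1: P_dyn = 125.7 kPa
Case 2: P_dyn = 52.63 kPa
Case 3: P_dyn = 230.1 kPa
Ranking (highest first): 3, 1, 2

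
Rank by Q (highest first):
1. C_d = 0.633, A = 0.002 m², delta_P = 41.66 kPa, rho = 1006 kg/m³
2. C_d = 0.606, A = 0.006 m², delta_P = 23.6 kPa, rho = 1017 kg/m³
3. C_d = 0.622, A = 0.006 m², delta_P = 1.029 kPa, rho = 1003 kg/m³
Case 1: Q = 11.52 L/s
Case 2: Q = 24.77 L/s
Case 3: Q = 5.346 L/s
Ranking (highest first): 2, 1, 3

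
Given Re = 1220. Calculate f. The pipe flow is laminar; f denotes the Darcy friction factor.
Formula: f = \frac{64}{Re}
f = 64/1220 = 0.05246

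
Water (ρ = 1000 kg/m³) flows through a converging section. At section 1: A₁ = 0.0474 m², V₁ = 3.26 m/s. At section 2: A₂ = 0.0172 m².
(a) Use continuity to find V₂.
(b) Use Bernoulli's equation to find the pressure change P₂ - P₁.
(a) Continuity: A₁V₁=A₂V₂ -> V₂=A₁V₁/A₂=0.0474*3.26/0.0172=8.98 m/s
(b) Bernoulli: P₂-P₁=0.5*rho*(V₁^2-V₂^2)/1000=0.5*1000*(3.26^2-8.98^2)/1000=-35.01 kPa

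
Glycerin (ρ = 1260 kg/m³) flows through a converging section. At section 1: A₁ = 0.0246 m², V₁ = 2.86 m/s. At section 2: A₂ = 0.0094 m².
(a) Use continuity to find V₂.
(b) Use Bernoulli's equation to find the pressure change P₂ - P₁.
(a) Continuity: A₁V₁=A₂V₂ -> V₂=A₁V₁/A₂=0.0246*2.86/0.0094=7.48 m/s
(b) Bernoulli: P₂-P₁=0.5*rho*(V₁^2-V₂^2)/1000=0.5*1260*(2.86^2-7.48^2)/1000=-30.1 kPa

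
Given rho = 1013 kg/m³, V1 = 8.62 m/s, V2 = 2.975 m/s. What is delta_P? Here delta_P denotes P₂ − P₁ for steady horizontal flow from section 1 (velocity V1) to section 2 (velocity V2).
Formula: \Delta P = \frac{1}{2} \rho (V_1^2 - V_2^2)
delta_P = 0.5·1013·(8.62² − 2.975²)/1000 = 33.15 kPa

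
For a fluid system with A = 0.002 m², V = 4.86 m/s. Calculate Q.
Formula: Q = A V
Q = 0.002·4.86·1000 = 9.72 L/s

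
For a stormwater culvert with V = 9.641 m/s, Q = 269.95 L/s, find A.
Formula: Q = A V
Substituting knowns: 269.95 = A·9.641·1000
Solving for A: A = (269.95/1000)/9.641 = 0.028 m²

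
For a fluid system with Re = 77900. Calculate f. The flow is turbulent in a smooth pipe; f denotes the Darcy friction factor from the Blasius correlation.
Formula: f = \frac{0.316}{Re^{0.25}}
f = 0.316/77900^0.25 = 0.01891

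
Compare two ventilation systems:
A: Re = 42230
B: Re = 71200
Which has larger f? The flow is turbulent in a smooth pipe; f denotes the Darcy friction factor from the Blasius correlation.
f(A) = 0.02204, f(B) = 0.01934. Answer: A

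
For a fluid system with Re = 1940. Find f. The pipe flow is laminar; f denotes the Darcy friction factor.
Formula: f = \frac{64}{Re}
f = 64/1940 = 0.03299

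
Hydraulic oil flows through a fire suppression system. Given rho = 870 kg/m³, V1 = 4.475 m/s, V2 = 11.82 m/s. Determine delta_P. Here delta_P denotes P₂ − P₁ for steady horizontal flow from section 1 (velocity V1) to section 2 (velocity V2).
Formula: \Delta P = \frac{1}{2} \rho (V_1^2 - V_2^2)
delta_P = 0.5·870·(4.475² − 11.82²)/1000 = -52.06 kPa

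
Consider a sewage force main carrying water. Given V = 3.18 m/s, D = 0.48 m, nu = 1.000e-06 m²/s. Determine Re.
Formula: Re = \frac{V D}{\nu}
Re = 3.18·0.48/1.000e-06 = 1.526e+06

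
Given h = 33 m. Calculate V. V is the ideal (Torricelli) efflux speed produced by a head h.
Formula: V = \sqrt{2 g h}
V = √(2·9.81·33) = 25.45 m/s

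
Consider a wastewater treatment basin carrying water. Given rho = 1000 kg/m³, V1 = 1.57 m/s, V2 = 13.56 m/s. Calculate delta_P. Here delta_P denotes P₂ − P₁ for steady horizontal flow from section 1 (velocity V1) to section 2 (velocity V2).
Formula: \Delta P = \frac{1}{2} \rho (V_1^2 - V_2^2)
delta_P = 0.5·1000·(1.57² − 13.56²)/1000 = -90.7 kPa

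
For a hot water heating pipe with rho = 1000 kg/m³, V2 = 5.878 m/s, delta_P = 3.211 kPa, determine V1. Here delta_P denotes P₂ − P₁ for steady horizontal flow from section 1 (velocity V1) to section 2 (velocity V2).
Formula: \Delta P = \frac{1}{2} \rho (V_1^2 - V_2^2)
Substituting knowns: 3.211 = 0.5·1000·(V1² − 5.878²)/1000
Solving for V1: V1 = √(5.878² + 2·(3.211·1000)/1000) = 6.401 m/s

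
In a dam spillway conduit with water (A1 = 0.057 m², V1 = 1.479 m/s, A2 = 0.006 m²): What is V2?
Formula: V_2 = \frac{A_1 V_1}{A_2}
V2 = 0.057·1.479/0.006 = 14.05 m/s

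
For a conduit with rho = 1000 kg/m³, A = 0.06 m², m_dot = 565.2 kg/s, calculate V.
Formula: \dot{m} = \rho A V
Substituting knowns: 565.2 = 1000·0.06·V
Solving for V: V = 565.2/(1000·0.06) = 9.42 m/s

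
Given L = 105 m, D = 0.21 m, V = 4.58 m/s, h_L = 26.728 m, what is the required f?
Formula: h_L = f \frac{L}{D} \frac{V^2}{2g}
Substituting knowns: 26.728 = f·(105/0.21)·4.58²/(2·9.81)
Solving for f: f = 26.728·2·9.81/((105/0.21)·4.58²) = 0.05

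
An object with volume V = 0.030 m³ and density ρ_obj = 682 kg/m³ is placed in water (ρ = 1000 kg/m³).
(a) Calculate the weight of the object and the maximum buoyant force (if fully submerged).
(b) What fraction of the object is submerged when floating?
(a) W=rho_obj*g*V=682*9.81*0.030=200.7 N; F_B(max)=rho*g*V=1000*9.81*0.030=294.3 N
(b) Floating fraction=rho_obj/rho=682/1000=0.682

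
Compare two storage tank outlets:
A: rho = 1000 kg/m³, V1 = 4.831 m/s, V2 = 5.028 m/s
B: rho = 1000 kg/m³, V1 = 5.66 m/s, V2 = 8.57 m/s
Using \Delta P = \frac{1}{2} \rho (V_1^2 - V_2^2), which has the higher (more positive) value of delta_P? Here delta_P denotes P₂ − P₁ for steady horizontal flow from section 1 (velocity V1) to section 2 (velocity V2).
delta_P(A) = -0.9711 kPa, delta_P(B) = -20.7 kPa. Answer: A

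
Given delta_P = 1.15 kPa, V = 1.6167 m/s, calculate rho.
Formula: V = \sqrt{\frac{2 \Delta P}{\rho}}
Substituting knowns: 1.6167 = √(2·(1.15·1000)/rho)
Solving for rho: rho = 2·(1.15·1000)/1.6167² = 880 kg/m³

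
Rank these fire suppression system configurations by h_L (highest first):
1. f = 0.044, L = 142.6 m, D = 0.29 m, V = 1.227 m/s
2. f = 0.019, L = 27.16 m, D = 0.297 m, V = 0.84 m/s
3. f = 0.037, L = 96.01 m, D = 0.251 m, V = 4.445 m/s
Case 1: h_L = 1.66 m
Case 2: h_L = 0.06249 m
Case 3: h_L = 14.25 m
Ranking (highest first): 3, 1, 2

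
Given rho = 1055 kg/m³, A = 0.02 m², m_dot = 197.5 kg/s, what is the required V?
Formula: \dot{m} = \rho A V
Substituting knowns: 197.5 = 1055·0.02·V
Solving for V: V = 197.5/(1055·0.02) = 9.36 m/s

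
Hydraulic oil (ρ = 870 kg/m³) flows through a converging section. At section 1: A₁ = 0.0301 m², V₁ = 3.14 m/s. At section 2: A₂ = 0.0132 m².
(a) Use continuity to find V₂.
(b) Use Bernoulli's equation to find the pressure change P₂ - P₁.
(a) Continuity: A₁V₁=A₂V₂ -> V₂=A₁V₁/A₂=0.0301*3.14/0.0132=7.16 m/s
(b) Bernoulli: P₂-P₁=0.5*rho*(V₁^2-V₂^2)/1000=0.5*870*(3.14^2-7.16^2)/1000=-18.01 kPa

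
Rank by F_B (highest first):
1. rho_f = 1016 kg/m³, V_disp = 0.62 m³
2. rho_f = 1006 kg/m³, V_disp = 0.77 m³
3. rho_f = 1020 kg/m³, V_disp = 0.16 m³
Case 1: F_B = 6180 N
Case 2: F_B = 7599 N
Case 3: F_B = 1601 N
Ranking (highest first): 2, 1, 3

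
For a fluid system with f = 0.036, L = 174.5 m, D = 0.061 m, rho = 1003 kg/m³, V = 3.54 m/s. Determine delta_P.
Formula: \Delta P = f \frac{L}{D} \frac{\rho V^2}{2}
delta_P = 0.036·(174.5/0.061)·0.5·1003·3.54²/1000 = 647.2 kPa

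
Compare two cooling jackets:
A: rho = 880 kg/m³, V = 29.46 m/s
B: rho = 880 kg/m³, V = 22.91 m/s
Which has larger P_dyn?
P_dyn(A) = 381.9 kPa, P_dyn(B) = 230.9 kPa. Answer: A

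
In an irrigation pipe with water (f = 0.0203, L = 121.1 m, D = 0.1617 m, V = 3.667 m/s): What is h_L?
Formula: h_L = f \frac{L}{D} \frac{V^2}{2g}
h_L = 0.0203·(121.1/0.1617)·3.667²/(2·9.81) = 10.42 m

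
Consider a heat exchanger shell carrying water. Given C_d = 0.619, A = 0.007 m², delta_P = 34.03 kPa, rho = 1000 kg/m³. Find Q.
Formula: Q = C_d A \sqrt{\frac{2 \Delta P}{\rho}}
Q = 0.619·0.007·√(2·(34.03·1000)/1000)·1000 = 35.75 L/s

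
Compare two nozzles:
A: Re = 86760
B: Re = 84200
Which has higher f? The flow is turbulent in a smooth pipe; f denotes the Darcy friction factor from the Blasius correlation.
f(A) = 0.01841, f(B) = 0.01855. Answer: B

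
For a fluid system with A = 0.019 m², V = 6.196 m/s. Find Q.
Formula: Q = A V
Q = 0.019·6.196·1000 = 117.7 L/s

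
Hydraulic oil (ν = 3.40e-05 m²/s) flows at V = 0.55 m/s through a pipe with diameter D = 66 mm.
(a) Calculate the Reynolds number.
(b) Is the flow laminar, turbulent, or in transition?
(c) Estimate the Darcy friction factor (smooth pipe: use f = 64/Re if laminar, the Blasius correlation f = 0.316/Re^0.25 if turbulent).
(a) Re = V·D/ν = 0.55·0.066/3.40e-05 = 1067.6
(b) Flow regime: laminar (Re < 2300)
(c) Friction factor: f = 64/Re = 64/1067.6 = 0.05995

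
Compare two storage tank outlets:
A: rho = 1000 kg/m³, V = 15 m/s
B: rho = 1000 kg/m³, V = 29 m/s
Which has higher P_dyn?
P_dyn(A) = 112.5 kPa, P_dyn(B) = 420.5 kPa. Answer: B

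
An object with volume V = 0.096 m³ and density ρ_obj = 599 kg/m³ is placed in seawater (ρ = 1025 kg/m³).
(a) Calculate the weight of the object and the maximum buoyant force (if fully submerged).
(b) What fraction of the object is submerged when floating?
(a) W=rho_obj*g*V=599*9.81*0.096=564.1 N; F_B(max)=rho*g*V=1025*9.81*0.096=965.3 N
(b) Floating fraction=rho_obj/rho=599/1025=0.584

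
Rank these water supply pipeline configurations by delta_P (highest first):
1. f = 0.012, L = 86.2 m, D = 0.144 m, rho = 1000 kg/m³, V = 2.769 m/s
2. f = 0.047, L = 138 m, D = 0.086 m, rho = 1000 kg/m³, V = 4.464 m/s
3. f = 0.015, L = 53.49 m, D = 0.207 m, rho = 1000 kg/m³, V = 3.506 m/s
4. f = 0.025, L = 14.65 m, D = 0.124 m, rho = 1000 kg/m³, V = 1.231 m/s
Case 1: delta_P = 27.54 kPa
Case 2: delta_P = 751.4 kPa
Case 3: delta_P = 23.82 kPa
Case 4: delta_P = 2.238 kPa
Ranking (highest first): 2, 1, 3, 4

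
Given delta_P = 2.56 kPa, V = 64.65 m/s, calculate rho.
Formula: V = \sqrt{\frac{2 \Delta P}{\rho}}
Substituting knowns: 64.65 = √(2·(2.56·1000)/rho)
Solving for rho: rho = 2·(2.56·1000)/64.65² = 1.225 kg/m³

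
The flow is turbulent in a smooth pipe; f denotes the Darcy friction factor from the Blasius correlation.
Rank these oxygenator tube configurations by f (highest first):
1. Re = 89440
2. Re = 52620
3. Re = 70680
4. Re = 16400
Case 1: f = 0.01827
Case 2: f = 0.02086
Case 3: f = 0.01938
Case 4: f = 0.02792
Ranking (highest first): 4, 2, 3, 1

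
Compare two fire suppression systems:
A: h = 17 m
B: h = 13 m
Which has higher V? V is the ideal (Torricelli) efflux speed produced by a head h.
V(A) = 18.26 m/s, V(B) = 15.97 m/s. Answer: A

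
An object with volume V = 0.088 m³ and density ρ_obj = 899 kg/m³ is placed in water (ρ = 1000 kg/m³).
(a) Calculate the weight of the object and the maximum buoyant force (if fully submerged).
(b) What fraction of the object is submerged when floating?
(a) W=rho_obj*g*V=899*9.81*0.088=776.1 N; F_B(max)=rho*g*V=1000*9.81*0.088=863.3 N
(b) Floating fraction=rho_obj/rho=899/1000=0.899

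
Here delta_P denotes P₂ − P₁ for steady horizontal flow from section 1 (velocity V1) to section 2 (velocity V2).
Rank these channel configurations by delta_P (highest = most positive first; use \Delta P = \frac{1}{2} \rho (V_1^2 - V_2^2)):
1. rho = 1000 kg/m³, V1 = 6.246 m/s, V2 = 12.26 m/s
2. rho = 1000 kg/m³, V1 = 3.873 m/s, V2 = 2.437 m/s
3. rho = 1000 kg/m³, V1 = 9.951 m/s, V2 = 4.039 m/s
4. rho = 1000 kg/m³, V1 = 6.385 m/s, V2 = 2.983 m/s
Case 1: delta_P = -55.65 kPa
Case 2: delta_P = 4.531 kPa
Case 3: delta_P = 41.35 kPa
Case 4: delta_P = 15.93 kPa
Ranking (highest first): 3, 4, 2, 1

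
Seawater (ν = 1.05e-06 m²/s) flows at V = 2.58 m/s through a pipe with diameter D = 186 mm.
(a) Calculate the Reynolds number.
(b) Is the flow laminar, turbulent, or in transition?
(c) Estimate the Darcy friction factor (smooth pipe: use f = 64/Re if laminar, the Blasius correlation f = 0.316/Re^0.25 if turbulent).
(a) Re = V·D/ν = 2.58·0.186/1.05e-06 = 457030
(b) Flow regime: turbulent (Re > 4000)
(c) Friction factor: f = 0.316/Re^0.25 = 0.316/457030^0.25 = 0.01215 (Blasius is strictly valid for Re ≲ 1e5; used here as the smooth-pipe estimate the problem specifies)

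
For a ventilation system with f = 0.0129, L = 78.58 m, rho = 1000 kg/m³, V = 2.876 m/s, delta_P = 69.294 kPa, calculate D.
Formula: \Delta P = f \frac{L}{D} \frac{\rho V^2}{2}
Substituting knowns: 69.294 = 0.0129·(78.58/D)·0.5·1000·2.876²/1000
Solving for D: D = 0.0129·78.58·0.5·1000·2.876²/(69.294·1000) = 0.0605 m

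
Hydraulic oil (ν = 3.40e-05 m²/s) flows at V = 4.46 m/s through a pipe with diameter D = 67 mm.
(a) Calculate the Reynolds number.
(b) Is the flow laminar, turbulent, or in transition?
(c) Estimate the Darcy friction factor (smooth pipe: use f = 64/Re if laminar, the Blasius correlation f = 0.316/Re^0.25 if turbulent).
(a) Re = V·D/ν = 4.46·0.067/3.40e-05 = 8788.8
(b) Flow regime: turbulent (Re > 4000)
(c) Friction factor: f = 0.316/Re^0.25 = 0.316/8788.8^0.25 = 0.03264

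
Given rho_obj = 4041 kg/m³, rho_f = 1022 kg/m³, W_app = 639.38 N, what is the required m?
Formula: W_{app} = mg\left(1 - \frac{\rho_f}{\rho_{obj}}\right)
Substituting knowns: 639.38 = m·9.81·(1 − 1022/4041)
Solving for m: m = 639.38/(9.81·(1 − 1022/4041)) = 87.24 kg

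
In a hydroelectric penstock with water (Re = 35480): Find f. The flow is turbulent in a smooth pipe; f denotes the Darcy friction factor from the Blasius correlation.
Formula: f = \frac{0.316}{Re^{0.25}}
f = 0.316/35480^0.25 = 0.02302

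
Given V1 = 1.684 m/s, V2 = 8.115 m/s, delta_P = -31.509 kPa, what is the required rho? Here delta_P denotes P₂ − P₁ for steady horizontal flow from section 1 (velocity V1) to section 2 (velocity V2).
Formula: \Delta P = \frac{1}{2} \rho (V_1^2 - V_2^2)
Substituting knowns: -31.509 = 0.5·rho·(1.684² − 8.115²)/1000
Solving for rho: rho = 2·(-31.509·1000)/(1.684² − 8.115²) = 1000 kg/m³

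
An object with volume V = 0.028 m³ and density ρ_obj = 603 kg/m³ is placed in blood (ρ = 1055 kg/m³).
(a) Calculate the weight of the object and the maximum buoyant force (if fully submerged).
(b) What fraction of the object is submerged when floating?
(a) W=rho_obj*g*V=603*9.81*0.028=165.6 N; F_B(max)=rho*g*V=1055*9.81*0.028=289.8 N
(b) Floating fraction=rho_obj/rho=603/1055=0.572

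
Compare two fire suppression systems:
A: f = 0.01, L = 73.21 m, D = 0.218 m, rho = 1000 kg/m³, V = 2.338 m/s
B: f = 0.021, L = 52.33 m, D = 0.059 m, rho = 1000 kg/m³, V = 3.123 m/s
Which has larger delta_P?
delta_P(A) = 9.179 kPa, delta_P(B) = 90.83 kPa. Answer: B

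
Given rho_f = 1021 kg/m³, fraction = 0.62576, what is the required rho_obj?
Formula: f_{sub} = \frac{\rho_{obj}}{\rho_f}
Substituting knowns: 0.62576 = rho_obj/1021
Solving for rho_obj: rho_obj = 0.62576·1021 = 638.9 kg/m³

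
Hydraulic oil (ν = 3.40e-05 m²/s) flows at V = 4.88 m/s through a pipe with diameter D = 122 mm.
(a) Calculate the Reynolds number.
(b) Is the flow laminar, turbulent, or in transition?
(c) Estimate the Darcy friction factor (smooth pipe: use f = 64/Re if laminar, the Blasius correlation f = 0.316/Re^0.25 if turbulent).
(a) Re = V·D/ν = 4.88·0.122/3.40e-05 = 17511
(b) Flow regime: turbulent (Re > 4000)
(c) Friction factor: f = 0.316/Re^0.25 = 0.316/17511^0.25 = 0.02747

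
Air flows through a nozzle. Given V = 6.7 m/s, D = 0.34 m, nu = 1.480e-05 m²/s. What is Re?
Formula: Re = \frac{V D}{\nu}
Re = 6.7·0.34/1.480e-05 = 153919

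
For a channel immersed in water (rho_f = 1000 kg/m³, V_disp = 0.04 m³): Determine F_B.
Formula: F_B = \rho_f g V_{disp}
F_B = 1000·9.81·0.04 = 392.4 N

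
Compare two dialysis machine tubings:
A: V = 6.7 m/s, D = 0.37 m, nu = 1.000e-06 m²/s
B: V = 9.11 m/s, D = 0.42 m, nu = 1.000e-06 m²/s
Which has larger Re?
Re(A) = 2.479e+06, Re(B) = 3.826e+06. Answer: B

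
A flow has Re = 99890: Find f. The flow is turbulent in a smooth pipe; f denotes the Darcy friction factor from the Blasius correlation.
Formula: f = \frac{0.316}{Re^{0.25}}
f = 0.316/99890^0.25 = 0.01777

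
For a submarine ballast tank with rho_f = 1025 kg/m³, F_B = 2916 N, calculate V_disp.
Formula: F_B = \rho_f g V_{disp}
Substituting knowns: 2916 = 1025·9.81·V_disp
Solving for V_disp: V_disp = 2916/(1025·9.81) = 0.29 m³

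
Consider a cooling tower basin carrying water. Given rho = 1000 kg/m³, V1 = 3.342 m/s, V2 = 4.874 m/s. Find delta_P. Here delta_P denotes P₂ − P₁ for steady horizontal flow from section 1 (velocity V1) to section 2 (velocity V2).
Formula: \Delta P = \frac{1}{2} \rho (V_1^2 - V_2^2)
delta_P = 0.5·1000·(3.342² − 4.874²)/1000 = -6.293 kPa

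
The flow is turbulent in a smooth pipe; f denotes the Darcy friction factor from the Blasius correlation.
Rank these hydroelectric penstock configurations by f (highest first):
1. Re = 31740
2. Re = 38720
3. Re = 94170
Case 1: f = 0.02367
Case 2: f = 0.02253
Case 3: f = 0.01804
Ranking (highest first): 1, 2, 3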